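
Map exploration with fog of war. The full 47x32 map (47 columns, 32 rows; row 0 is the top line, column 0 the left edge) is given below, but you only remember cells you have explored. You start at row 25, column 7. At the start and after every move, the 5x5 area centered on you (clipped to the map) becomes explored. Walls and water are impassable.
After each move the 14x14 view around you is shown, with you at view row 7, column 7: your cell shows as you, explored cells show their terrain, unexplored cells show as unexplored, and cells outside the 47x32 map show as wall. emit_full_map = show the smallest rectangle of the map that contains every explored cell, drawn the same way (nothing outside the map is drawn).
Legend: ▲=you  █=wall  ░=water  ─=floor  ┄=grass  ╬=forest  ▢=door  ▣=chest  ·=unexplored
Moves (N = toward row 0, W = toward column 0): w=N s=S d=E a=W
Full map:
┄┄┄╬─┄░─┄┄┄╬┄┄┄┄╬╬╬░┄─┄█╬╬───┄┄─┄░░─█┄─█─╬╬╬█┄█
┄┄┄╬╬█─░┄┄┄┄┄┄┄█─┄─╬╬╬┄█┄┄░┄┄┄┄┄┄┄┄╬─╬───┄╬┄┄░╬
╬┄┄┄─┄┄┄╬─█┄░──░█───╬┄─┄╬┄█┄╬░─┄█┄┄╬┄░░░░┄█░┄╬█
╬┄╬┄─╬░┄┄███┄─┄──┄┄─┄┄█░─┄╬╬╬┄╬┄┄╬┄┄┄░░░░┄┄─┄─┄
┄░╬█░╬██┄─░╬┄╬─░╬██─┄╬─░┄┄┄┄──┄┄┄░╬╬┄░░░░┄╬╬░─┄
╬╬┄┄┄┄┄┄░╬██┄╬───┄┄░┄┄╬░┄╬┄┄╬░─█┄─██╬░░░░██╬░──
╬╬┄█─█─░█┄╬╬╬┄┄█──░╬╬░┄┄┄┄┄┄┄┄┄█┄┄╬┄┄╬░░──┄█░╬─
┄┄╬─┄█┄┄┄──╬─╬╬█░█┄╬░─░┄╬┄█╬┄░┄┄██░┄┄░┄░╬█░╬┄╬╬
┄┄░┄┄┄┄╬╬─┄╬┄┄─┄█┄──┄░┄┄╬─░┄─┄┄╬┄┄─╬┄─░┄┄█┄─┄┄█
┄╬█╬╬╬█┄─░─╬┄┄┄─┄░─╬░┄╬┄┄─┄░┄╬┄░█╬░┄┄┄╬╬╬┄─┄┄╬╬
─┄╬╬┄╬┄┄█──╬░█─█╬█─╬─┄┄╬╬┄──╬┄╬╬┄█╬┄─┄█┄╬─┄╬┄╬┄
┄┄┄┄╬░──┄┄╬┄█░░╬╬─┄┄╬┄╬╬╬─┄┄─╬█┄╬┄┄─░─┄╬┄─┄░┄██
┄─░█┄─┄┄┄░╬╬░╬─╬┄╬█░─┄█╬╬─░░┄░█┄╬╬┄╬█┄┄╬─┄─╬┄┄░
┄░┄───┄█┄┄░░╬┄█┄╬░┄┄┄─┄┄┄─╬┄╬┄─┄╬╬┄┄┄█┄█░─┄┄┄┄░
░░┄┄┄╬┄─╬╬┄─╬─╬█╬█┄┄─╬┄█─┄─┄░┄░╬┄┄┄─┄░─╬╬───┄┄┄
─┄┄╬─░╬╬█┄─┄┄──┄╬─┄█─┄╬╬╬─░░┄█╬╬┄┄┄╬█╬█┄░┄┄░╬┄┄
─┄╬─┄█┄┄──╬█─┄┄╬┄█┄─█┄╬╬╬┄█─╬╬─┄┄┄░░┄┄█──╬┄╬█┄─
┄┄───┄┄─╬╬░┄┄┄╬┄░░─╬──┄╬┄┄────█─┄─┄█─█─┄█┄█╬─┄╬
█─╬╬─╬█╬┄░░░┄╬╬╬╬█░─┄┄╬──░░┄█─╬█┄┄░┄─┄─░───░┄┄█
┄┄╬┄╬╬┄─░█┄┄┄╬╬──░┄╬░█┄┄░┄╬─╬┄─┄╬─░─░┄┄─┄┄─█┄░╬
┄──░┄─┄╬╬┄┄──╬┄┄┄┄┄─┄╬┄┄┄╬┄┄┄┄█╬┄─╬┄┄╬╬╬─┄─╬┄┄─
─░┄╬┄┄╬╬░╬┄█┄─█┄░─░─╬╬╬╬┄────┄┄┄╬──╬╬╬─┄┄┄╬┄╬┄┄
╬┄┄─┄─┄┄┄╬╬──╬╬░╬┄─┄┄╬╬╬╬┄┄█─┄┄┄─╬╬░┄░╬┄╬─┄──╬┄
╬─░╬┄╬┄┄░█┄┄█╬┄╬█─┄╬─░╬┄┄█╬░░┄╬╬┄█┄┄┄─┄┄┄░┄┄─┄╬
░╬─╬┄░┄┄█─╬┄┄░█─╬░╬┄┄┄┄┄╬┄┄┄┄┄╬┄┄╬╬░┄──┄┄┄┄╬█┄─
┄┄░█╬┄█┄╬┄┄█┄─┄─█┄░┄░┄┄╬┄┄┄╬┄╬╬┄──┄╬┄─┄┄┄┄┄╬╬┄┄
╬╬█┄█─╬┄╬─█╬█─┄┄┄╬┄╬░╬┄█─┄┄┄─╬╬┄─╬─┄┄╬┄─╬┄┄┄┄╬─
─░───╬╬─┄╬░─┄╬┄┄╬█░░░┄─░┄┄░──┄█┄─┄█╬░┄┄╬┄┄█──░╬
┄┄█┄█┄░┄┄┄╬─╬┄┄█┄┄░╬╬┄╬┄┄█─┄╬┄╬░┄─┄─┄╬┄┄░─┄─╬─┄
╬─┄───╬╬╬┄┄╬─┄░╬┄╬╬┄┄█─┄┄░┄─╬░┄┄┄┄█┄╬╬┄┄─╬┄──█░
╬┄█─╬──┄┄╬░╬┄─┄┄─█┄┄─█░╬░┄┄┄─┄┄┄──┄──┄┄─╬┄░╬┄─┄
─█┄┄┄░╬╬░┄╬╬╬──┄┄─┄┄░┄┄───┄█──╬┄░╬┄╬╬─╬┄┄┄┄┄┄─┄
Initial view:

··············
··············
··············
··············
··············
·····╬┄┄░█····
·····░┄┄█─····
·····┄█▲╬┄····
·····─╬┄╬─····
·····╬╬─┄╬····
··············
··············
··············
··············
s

··············
··············
··············
··············
·····╬┄┄░█····
·····░┄┄█─····
·····┄█┄╬┄····
·····─╬▲╬─····
·····╬╬─┄╬····
·····┄░┄┄┄····
··············
··············
··············
██████████████

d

··············
··············
··············
··············
····╬┄┄░█·····
····░┄┄█─╬····
····┄█┄╬┄┄····
····─╬┄▲─█····
····╬╬─┄╬░····
····┄░┄┄┄╬····
··············
··············
··············
██████████████

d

··············
··············
··············
··············
···╬┄┄░█······
···░┄┄█─╬┄····
···┄█┄╬┄┄█····
···─╬┄╬▲█╬····
···╬╬─┄╬░─····
···┄░┄┄┄╬─····
··············
··············
··············
██████████████

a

··············
··············
··············
··············
····╬┄┄░█·····
····░┄┄█─╬┄···
····┄█┄╬┄┄█···
····─╬┄▲─█╬···
····╬╬─┄╬░─···
····┄░┄┄┄╬─···
··············
··············
··············
██████████████

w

··············
··············
··············
··············
··············
····╬┄┄░█┄····
····░┄┄█─╬┄···
····┄█┄▲┄┄█···
····─╬┄╬─█╬···
····╬╬─┄╬░─···
····┄░┄┄┄╬─···
··············
··············
··············

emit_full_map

╬┄┄░█┄·
░┄┄█─╬┄
┄█┄▲┄┄█
─╬┄╬─█╬
╬╬─┄╬░─
┄░┄┄┄╬─

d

··············
··············
··············
··············
··············
···╬┄┄░█┄┄····
···░┄┄█─╬┄····
···┄█┄╬▲┄█····
···─╬┄╬─█╬····
···╬╬─┄╬░─····
···┄░┄┄┄╬─····
··············
··············
··············

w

··············
··············
··············
··············
··············
·····┄┄╬╬─····
···╬┄┄░█┄┄····
···░┄┄█▲╬┄····
···┄█┄╬┄┄█····
···─╬┄╬─█╬····
···╬╬─┄╬░─····
···┄░┄┄┄╬─····
··············
··············

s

··············
··············
··············
··············
·····┄┄╬╬─····
···╬┄┄░█┄┄····
···░┄┄█─╬┄····
···┄█┄╬▲┄█····
···─╬┄╬─█╬····
···╬╬─┄╬░─····
···┄░┄┄┄╬─····
··············
··············
··············

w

··············
··············
··············
··············
··············
·····┄┄╬╬─····
···╬┄┄░█┄┄····
···░┄┄█▲╬┄····
···┄█┄╬┄┄█····
···─╬┄╬─█╬····
···╬╬─┄╬░─····
···┄░┄┄┄╬─····
··············
··············

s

··············
··············
··············
··············
·····┄┄╬╬─····
···╬┄┄░█┄┄····
···░┄┄█─╬┄····
···┄█┄╬▲┄█····
···─╬┄╬─█╬····
···╬╬─┄╬░─····
···┄░┄┄┄╬─····
··············
··············
··············

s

··············
··············
··············
·····┄┄╬╬─····
···╬┄┄░█┄┄····
···░┄┄█─╬┄····
···┄█┄╬┄┄█····
···─╬┄╬▲█╬····
···╬╬─┄╬░─····
···┄░┄┄┄╬─····
··············
··············
··············
██████████████

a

··············
··············
··············
······┄┄╬╬─···
····╬┄┄░█┄┄···
····░┄┄█─╬┄···
····┄█┄╬┄┄█···
····─╬┄▲─█╬···
····╬╬─┄╬░─···
····┄░┄┄┄╬─···
··············
··············
··············
██████████████

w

··············
··············
··············
··············
······┄┄╬╬─···
····╬┄┄░█┄┄···
····░┄┄█─╬┄···
····┄█┄▲┄┄█···
····─╬┄╬─█╬···
····╬╬─┄╬░─···
····┄░┄┄┄╬─···
··············
··············
··············


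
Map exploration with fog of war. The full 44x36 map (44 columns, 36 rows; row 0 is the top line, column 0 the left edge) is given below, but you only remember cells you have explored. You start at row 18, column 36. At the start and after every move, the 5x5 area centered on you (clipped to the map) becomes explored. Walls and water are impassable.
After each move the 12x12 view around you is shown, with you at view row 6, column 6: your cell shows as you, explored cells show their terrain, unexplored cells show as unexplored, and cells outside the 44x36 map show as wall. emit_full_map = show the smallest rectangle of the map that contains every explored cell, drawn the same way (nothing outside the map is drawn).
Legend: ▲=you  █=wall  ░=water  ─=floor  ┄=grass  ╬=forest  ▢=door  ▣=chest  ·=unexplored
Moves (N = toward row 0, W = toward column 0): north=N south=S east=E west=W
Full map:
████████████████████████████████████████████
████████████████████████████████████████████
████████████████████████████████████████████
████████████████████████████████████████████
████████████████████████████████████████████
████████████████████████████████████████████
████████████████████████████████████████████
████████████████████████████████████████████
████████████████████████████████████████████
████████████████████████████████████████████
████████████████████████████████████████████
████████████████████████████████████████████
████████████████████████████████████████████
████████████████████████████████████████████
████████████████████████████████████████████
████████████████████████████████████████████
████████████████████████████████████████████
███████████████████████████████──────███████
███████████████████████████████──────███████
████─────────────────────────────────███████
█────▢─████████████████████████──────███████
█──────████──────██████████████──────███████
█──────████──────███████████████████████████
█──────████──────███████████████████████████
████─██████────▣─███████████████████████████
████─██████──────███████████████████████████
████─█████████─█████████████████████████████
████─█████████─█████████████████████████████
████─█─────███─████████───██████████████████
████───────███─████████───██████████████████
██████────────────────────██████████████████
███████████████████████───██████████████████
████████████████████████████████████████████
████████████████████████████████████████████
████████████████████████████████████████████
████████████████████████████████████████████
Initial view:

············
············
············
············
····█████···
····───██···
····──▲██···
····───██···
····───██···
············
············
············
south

············
············
············
····█████···
····───██···
····───██···
····──▲██···
····───██···
····───██···
············
············
············

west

············
············
············
·····█████··
····────██··
····────██··
····──▲─██··
····────██··
····────██··
············
············
············

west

············
············
············
······█████·
····─────██·
····─────██·
····──▲──██·
····─────██·
····─────██·
············
············
············

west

············
············
············
·······█████
····──────██
····──────██
····──▲───██
····──────██
····──────██
············
············
············

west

············
············
············
········████
····█──────█
····█──────█
····──▲────█
····█──────█
····█──────█
············
············
············

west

············
············
············
·········███
····██──────
····██──────
····──▲─────
····██──────
····██──────
············
············
············

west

············
············
············
··········██
····███─────
····███─────
····──▲─────
····███─────
····███─────
············
············
············

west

············
············
············
···········█
····████────
····████────
····──▲─────
····████────
····████────
············
············
············

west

············
············
············
············
····█████───
····█████───
····──▲─────
····█████───
····█████───
············
············
············

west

············
············
············
············
····██████──
····██████──
····──▲─────
····██████──
····██████──
············
············
············

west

············
············
············
············
····███████─
····███████─
····──▲─────
····███████─
····███████─
············
············
············

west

············
············
············
············
····████████
····████████
····──▲─────
····████████
····████████
············
············
············

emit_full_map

···········█████
████████──────██
████████──────██
──▲───────────██
████████──────██
████████──────██

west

············
············
············
············
····████████
····████████
····──▲─────
····████████
····████████
············
············
············


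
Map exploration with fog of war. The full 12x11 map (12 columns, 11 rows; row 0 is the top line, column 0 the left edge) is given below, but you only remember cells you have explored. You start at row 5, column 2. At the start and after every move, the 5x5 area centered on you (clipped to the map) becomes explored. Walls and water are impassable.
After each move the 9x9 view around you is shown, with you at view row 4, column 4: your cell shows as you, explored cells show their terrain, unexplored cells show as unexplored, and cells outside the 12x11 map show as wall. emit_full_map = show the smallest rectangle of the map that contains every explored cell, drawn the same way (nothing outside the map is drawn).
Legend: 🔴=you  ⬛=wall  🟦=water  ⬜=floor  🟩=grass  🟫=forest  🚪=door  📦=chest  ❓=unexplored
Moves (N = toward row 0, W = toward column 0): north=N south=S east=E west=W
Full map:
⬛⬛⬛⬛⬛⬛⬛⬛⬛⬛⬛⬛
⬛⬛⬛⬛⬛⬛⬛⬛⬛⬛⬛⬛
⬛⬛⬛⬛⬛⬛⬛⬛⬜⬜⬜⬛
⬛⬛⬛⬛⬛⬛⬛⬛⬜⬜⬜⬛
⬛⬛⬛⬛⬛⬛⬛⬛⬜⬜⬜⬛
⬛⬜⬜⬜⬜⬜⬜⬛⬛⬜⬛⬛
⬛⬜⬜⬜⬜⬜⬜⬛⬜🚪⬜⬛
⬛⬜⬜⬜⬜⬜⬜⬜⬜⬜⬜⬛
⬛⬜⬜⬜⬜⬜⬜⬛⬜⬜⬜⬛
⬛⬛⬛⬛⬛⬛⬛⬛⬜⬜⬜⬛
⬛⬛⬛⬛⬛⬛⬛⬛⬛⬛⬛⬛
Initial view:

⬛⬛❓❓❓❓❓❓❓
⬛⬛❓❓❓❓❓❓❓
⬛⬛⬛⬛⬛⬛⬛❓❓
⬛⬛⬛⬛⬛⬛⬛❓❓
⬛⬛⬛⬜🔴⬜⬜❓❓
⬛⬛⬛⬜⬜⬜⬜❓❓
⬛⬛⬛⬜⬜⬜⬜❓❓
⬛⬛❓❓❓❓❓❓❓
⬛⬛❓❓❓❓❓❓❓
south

⬛⬛❓❓❓❓❓❓❓
⬛⬛⬛⬛⬛⬛⬛❓❓
⬛⬛⬛⬛⬛⬛⬛❓❓
⬛⬛⬛⬜⬜⬜⬜❓❓
⬛⬛⬛⬜🔴⬜⬜❓❓
⬛⬛⬛⬜⬜⬜⬜❓❓
⬛⬛⬛⬜⬜⬜⬜❓❓
⬛⬛❓❓❓❓❓❓❓
⬛⬛❓❓❓❓❓❓❓

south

⬛⬛⬛⬛⬛⬛⬛❓❓
⬛⬛⬛⬛⬛⬛⬛❓❓
⬛⬛⬛⬜⬜⬜⬜❓❓
⬛⬛⬛⬜⬜⬜⬜❓❓
⬛⬛⬛⬜🔴⬜⬜❓❓
⬛⬛⬛⬜⬜⬜⬜❓❓
⬛⬛⬛⬛⬛⬛⬛❓❓
⬛⬛❓❓❓❓❓❓❓
⬛⬛⬛⬛⬛⬛⬛⬛⬛

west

⬛⬛⬛⬛⬛⬛⬛⬛❓
⬛⬛⬛⬛⬛⬛⬛⬛❓
⬛⬛⬛⬛⬜⬜⬜⬜❓
⬛⬛⬛⬛⬜⬜⬜⬜❓
⬛⬛⬛⬛🔴⬜⬜⬜❓
⬛⬛⬛⬛⬜⬜⬜⬜❓
⬛⬛⬛⬛⬛⬛⬛⬛❓
⬛⬛⬛❓❓❓❓❓❓
⬛⬛⬛⬛⬛⬛⬛⬛⬛

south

⬛⬛⬛⬛⬛⬛⬛⬛❓
⬛⬛⬛⬛⬜⬜⬜⬜❓
⬛⬛⬛⬛⬜⬜⬜⬜❓
⬛⬛⬛⬛⬜⬜⬜⬜❓
⬛⬛⬛⬛🔴⬜⬜⬜❓
⬛⬛⬛⬛⬛⬛⬛⬛❓
⬛⬛⬛⬛⬛⬛⬛❓❓
⬛⬛⬛⬛⬛⬛⬛⬛⬛
⬛⬛⬛⬛⬛⬛⬛⬛⬛

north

⬛⬛⬛⬛⬛⬛⬛⬛❓
⬛⬛⬛⬛⬛⬛⬛⬛❓
⬛⬛⬛⬛⬜⬜⬜⬜❓
⬛⬛⬛⬛⬜⬜⬜⬜❓
⬛⬛⬛⬛🔴⬜⬜⬜❓
⬛⬛⬛⬛⬜⬜⬜⬜❓
⬛⬛⬛⬛⬛⬛⬛⬛❓
⬛⬛⬛⬛⬛⬛⬛❓❓
⬛⬛⬛⬛⬛⬛⬛⬛⬛

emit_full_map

⬛⬛⬛⬛⬛
⬛⬛⬛⬛⬛
⬛⬜⬜⬜⬜
⬛⬜⬜⬜⬜
⬛🔴⬜⬜⬜
⬛⬜⬜⬜⬜
⬛⬛⬛⬛⬛
⬛⬛⬛⬛❓

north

⬛⬛⬛❓❓❓❓❓❓
⬛⬛⬛⬛⬛⬛⬛⬛❓
⬛⬛⬛⬛⬛⬛⬛⬛❓
⬛⬛⬛⬛⬜⬜⬜⬜❓
⬛⬛⬛⬛🔴⬜⬜⬜❓
⬛⬛⬛⬛⬜⬜⬜⬜❓
⬛⬛⬛⬛⬜⬜⬜⬜❓
⬛⬛⬛⬛⬛⬛⬛⬛❓
⬛⬛⬛⬛⬛⬛⬛❓❓

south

⬛⬛⬛⬛⬛⬛⬛⬛❓
⬛⬛⬛⬛⬛⬛⬛⬛❓
⬛⬛⬛⬛⬜⬜⬜⬜❓
⬛⬛⬛⬛⬜⬜⬜⬜❓
⬛⬛⬛⬛🔴⬜⬜⬜❓
⬛⬛⬛⬛⬜⬜⬜⬜❓
⬛⬛⬛⬛⬛⬛⬛⬛❓
⬛⬛⬛⬛⬛⬛⬛❓❓
⬛⬛⬛⬛⬛⬛⬛⬛⬛

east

⬛⬛⬛⬛⬛⬛⬛❓❓
⬛⬛⬛⬛⬛⬛⬛❓❓
⬛⬛⬛⬜⬜⬜⬜❓❓
⬛⬛⬛⬜⬜⬜⬜❓❓
⬛⬛⬛⬜🔴⬜⬜❓❓
⬛⬛⬛⬜⬜⬜⬜❓❓
⬛⬛⬛⬛⬛⬛⬛❓❓
⬛⬛⬛⬛⬛⬛❓❓❓
⬛⬛⬛⬛⬛⬛⬛⬛⬛

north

⬛⬛❓❓❓❓❓❓❓
⬛⬛⬛⬛⬛⬛⬛❓❓
⬛⬛⬛⬛⬛⬛⬛❓❓
⬛⬛⬛⬜⬜⬜⬜❓❓
⬛⬛⬛⬜🔴⬜⬜❓❓
⬛⬛⬛⬜⬜⬜⬜❓❓
⬛⬛⬛⬜⬜⬜⬜❓❓
⬛⬛⬛⬛⬛⬛⬛❓❓
⬛⬛⬛⬛⬛⬛❓❓❓

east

⬛❓❓❓❓❓❓❓❓
⬛⬛⬛⬛⬛⬛❓❓❓
⬛⬛⬛⬛⬛⬛⬛❓❓
⬛⬛⬜⬜⬜⬜⬜❓❓
⬛⬛⬜⬜🔴⬜⬜❓❓
⬛⬛⬜⬜⬜⬜⬜❓❓
⬛⬛⬜⬜⬜⬜⬜❓❓
⬛⬛⬛⬛⬛⬛❓❓❓
⬛⬛⬛⬛⬛❓❓❓❓

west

⬛⬛❓❓❓❓❓❓❓
⬛⬛⬛⬛⬛⬛⬛❓❓
⬛⬛⬛⬛⬛⬛⬛⬛❓
⬛⬛⬛⬜⬜⬜⬜⬜❓
⬛⬛⬛⬜🔴⬜⬜⬜❓
⬛⬛⬛⬜⬜⬜⬜⬜❓
⬛⬛⬛⬜⬜⬜⬜⬜❓
⬛⬛⬛⬛⬛⬛⬛❓❓
⬛⬛⬛⬛⬛⬛❓❓❓

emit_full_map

⬛⬛⬛⬛⬛❓
⬛⬛⬛⬛⬛⬛
⬛⬜⬜⬜⬜⬜
⬛⬜🔴⬜⬜⬜
⬛⬜⬜⬜⬜⬜
⬛⬜⬜⬜⬜⬜
⬛⬛⬛⬛⬛❓
⬛⬛⬛⬛❓❓

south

⬛⬛⬛⬛⬛⬛⬛❓❓
⬛⬛⬛⬛⬛⬛⬛⬛❓
⬛⬛⬛⬜⬜⬜⬜⬜❓
⬛⬛⬛⬜⬜⬜⬜⬜❓
⬛⬛⬛⬜🔴⬜⬜⬜❓
⬛⬛⬛⬜⬜⬜⬜⬜❓
⬛⬛⬛⬛⬛⬛⬛❓❓
⬛⬛⬛⬛⬛⬛❓❓❓
⬛⬛⬛⬛⬛⬛⬛⬛⬛

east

⬛⬛⬛⬛⬛⬛❓❓❓
⬛⬛⬛⬛⬛⬛⬛❓❓
⬛⬛⬜⬜⬜⬜⬜❓❓
⬛⬛⬜⬜⬜⬜⬜❓❓
⬛⬛⬜⬜🔴⬜⬜❓❓
⬛⬛⬜⬜⬜⬜⬜❓❓
⬛⬛⬛⬛⬛⬛⬛❓❓
⬛⬛⬛⬛⬛❓❓❓❓
⬛⬛⬛⬛⬛⬛⬛⬛⬛

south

⬛⬛⬛⬛⬛⬛⬛❓❓
⬛⬛⬜⬜⬜⬜⬜❓❓
⬛⬛⬜⬜⬜⬜⬜❓❓
⬛⬛⬜⬜⬜⬜⬜❓❓
⬛⬛⬜⬜🔴⬜⬜❓❓
⬛⬛⬛⬛⬛⬛⬛❓❓
⬛⬛⬛⬛⬛⬛⬛❓❓
⬛⬛⬛⬛⬛⬛⬛⬛⬛
⬛⬛⬛⬛⬛⬛⬛⬛⬛

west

⬛⬛⬛⬛⬛⬛⬛⬛❓
⬛⬛⬛⬜⬜⬜⬜⬜❓
⬛⬛⬛⬜⬜⬜⬜⬜❓
⬛⬛⬛⬜⬜⬜⬜⬜❓
⬛⬛⬛⬜🔴⬜⬜⬜❓
⬛⬛⬛⬛⬛⬛⬛⬛❓
⬛⬛⬛⬛⬛⬛⬛⬛❓
⬛⬛⬛⬛⬛⬛⬛⬛⬛
⬛⬛⬛⬛⬛⬛⬛⬛⬛

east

⬛⬛⬛⬛⬛⬛⬛❓❓
⬛⬛⬜⬜⬜⬜⬜❓❓
⬛⬛⬜⬜⬜⬜⬜❓❓
⬛⬛⬜⬜⬜⬜⬜❓❓
⬛⬛⬜⬜🔴⬜⬜❓❓
⬛⬛⬛⬛⬛⬛⬛❓❓
⬛⬛⬛⬛⬛⬛⬛❓❓
⬛⬛⬛⬛⬛⬛⬛⬛⬛
⬛⬛⬛⬛⬛⬛⬛⬛⬛

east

⬛⬛⬛⬛⬛⬛❓❓❓
⬛⬜⬜⬜⬜⬜❓❓❓
⬛⬜⬜⬜⬜⬜⬜❓❓
⬛⬜⬜⬜⬜⬜⬜❓❓
⬛⬜⬜⬜🔴⬜⬜❓❓
⬛⬛⬛⬛⬛⬛⬛❓❓
⬛⬛⬛⬛⬛⬛⬛❓❓
⬛⬛⬛⬛⬛⬛⬛⬛⬛
⬛⬛⬛⬛⬛⬛⬛⬛⬛

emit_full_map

⬛⬛⬛⬛⬛❓❓
⬛⬛⬛⬛⬛⬛❓
⬛⬜⬜⬜⬜⬜❓
⬛⬜⬜⬜⬜⬜⬜
⬛⬜⬜⬜⬜⬜⬜
⬛⬜⬜⬜🔴⬜⬜
⬛⬛⬛⬛⬛⬛⬛
⬛⬛⬛⬛⬛⬛⬛


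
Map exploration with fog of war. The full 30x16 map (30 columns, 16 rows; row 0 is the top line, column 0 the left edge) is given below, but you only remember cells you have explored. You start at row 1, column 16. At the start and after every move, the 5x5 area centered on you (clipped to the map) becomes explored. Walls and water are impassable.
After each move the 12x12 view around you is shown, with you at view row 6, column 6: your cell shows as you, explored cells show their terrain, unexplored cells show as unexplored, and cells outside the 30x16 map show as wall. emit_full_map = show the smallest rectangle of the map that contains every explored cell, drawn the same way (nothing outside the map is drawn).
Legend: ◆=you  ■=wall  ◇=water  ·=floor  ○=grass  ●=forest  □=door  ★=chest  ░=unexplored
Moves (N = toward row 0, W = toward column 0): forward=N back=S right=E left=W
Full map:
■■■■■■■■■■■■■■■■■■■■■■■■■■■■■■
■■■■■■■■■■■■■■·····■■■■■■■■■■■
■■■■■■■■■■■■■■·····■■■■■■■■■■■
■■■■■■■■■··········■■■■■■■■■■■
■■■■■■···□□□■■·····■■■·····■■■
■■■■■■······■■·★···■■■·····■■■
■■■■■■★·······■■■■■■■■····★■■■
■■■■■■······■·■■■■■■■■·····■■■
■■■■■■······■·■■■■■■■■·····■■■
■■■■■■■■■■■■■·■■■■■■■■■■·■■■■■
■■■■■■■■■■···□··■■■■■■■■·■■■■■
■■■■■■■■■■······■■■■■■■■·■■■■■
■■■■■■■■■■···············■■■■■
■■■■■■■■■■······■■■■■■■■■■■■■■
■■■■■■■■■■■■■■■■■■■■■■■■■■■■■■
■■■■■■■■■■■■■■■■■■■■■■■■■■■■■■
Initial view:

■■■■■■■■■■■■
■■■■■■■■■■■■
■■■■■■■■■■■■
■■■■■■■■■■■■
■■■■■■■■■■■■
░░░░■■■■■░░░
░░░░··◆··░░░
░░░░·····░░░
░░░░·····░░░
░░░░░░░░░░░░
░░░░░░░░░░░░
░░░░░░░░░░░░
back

■■■■■■■■■■■■
■■■■■■■■■■■■
■■■■■■■■■■■■
■■■■■■■■■■■■
░░░░■■■■■░░░
░░░░·····░░░
░░░░··◆··░░░
░░░░·····░░░
░░░░·····░░░
░░░░░░░░░░░░
░░░░░░░░░░░░
░░░░░░░░░░░░

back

■■■■■■■■■■■■
■■■■■■■■■■■■
■■■■■■■■■■■■
░░░░■■■■■░░░
░░░░·····░░░
░░░░·····░░░
░░░░··◆··░░░
░░░░·····░░░
░░░░·★···░░░
░░░░░░░░░░░░
░░░░░░░░░░░░
░░░░░░░░░░░░

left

■■■■■■■■■■■■
■■■■■■■■■■■■
■■■■■■■■■■■■
░░░░░■■■■■░░
░░░░■·····░░
░░░░■·····░░
░░░░··◆···░░
░░░░■·····░░
░░░░■·★···░░
░░░░░░░░░░░░
░░░░░░░░░░░░
░░░░░░░░░░░░

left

■■■■■■■■■■■■
■■■■■■■■■■■■
■■■■■■■■■■■■
░░░░░░■■■■■░
░░░░■■·····░
░░░░■■·····░
░░░░··◆····░
░░░░■■·····░
░░░░■■·★···░
░░░░░░░░░░░░
░░░░░░░░░░░░
░░░░░░░░░░░░

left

■■■■■■■■■■■■
■■■■■■■■■■■■
■■■■■■■■■■■■
░░░░░░░■■■■■
░░░░■■■·····
░░░░■■■·····
░░░░··◆·····
░░░░□■■·····
░░░░·■■·★···
░░░░░░░░░░░░
░░░░░░░░░░░░
░░░░░░░░░░░░

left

■■■■■■■■■■■■
■■■■■■■■■■■■
■■■■■■■■■■■■
░░░░░░░░■■■■
░░░░■■■■····
░░░░■■■■····
░░░░··◆·····
░░░░□□■■····
░░░░··■■·★··
░░░░░░░░░░░░
░░░░░░░░░░░░
░░░░░░░░░░░░

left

■■■■■■■■■■■■
■■■■■■■■■■■■
■■■■■■■■■■■■
░░░░░░░░░■■■
░░░░■■■■■···
░░░░■■■■■···
░░░░··◆·····
░░░░□□□■■···
░░░░···■■·★·
░░░░░░░░░░░░
░░░░░░░░░░░░
░░░░░░░░░░░░

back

■■■■■■■■■■■■
■■■■■■■■■■■■
░░░░░░░░░■■■
░░░░■■■■■···
░░░░■■■■■···
░░░░········
░░░░□□◆■■···
░░░░···■■·★·
░░░░·····░░░
░░░░░░░░░░░░
░░░░░░░░░░░░
░░░░░░░░░░░░

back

■■■■■■■■■■■■
░░░░░░░░░■■■
░░░░■■■■■···
░░░░■■■■■···
░░░░········
░░░░□□□■■···
░░░░··◆■■·★·
░░░░·····░░░
░░░░···■·░░░
░░░░░░░░░░░░
░░░░░░░░░░░░
░░░░░░░░░░░░

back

░░░░░░░░░■■■
░░░░■■■■■···
░░░░■■■■■···
░░░░········
░░░░□□□■■···
░░░░···■■·★·
░░░░··◆··░░░
░░░░···■·░░░
░░░░···■·░░░
░░░░░░░░░░░░
░░░░░░░░░░░░
░░░░░░░░░░░░

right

░░░░░░░░■■■■
░░░■■■■■····
░░░■■■■■····
░░░·········
░░░□□□■■····
░░░···■■·★··
░░░···◆·■░░░
░░░···■·■░░░
░░░···■·■░░░
░░░░░░░░░░░░
░░░░░░░░░░░░
░░░░░░░░░░░░

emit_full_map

░░░░░■■■■■
■■■■■·····
■■■■■·····
··········
□□□■■·····
···■■·★···
···◆·■░░░░
···■·■░░░░
···■·■░░░░

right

░░░░░░░■■■■■
░░■■■■■·····
░░■■■■■·····
░░··········
░░□□□■■·····
░░···■■·★···
░░····◆■■░░░
░░···■·■■░░░
░░···■·■■░░░
░░░░░░░░░░░░
░░░░░░░░░░░░
░░░░░░░░░░░░

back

░░■■■■■·····
░░■■■■■·····
░░··········
░░□□□■■·····
░░···■■·★···
░░·····■■░░░
░░···■◆■■░░░
░░···■·■■░░░
░░░░■■·■■░░░
░░░░░░░░░░░░
░░░░░░░░░░░░
░░░░░░░░░░░░

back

░░■■■■■·····
░░··········
░░□□□■■·····
░░···■■·★···
░░·····■■░░░
░░···■·■■░░░
░░···■◆■■░░░
░░░░■■·■■░░░
░░░░··□··░░░
░░░░░░░░░░░░
░░░░░░░░░░░░
░░░░░░░░░░░░

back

░░··········
░░□□□■■·····
░░···■■·★···
░░·····■■░░░
░░···■·■■░░░
░░···■·■■░░░
░░░░■■◆■■░░░
░░░░··□··░░░
░░░░·····░░░
░░░░░░░░░░░░
░░░░░░░░░░░░
░░░░░░░░░░░░

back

░░□□□■■·····
░░···■■·★···
░░·····■■░░░
░░···■·■■░░░
░░···■·■■░░░
░░░░■■·■■░░░
░░░░··◆··░░░
░░░░·····░░░
░░░░·····░░░
░░░░░░░░░░░░
░░░░░░░░░░░░
░░░░░░░░░░░░

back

░░···■■·★···
░░·····■■░░░
░░···■·■■░░░
░░···■·■■░░░
░░░░■■·■■░░░
░░░░··□··░░░
░░░░··◆··░░░
░░░░·····░░░
░░░░·····░░░
░░░░░░░░░░░░
░░░░░░░░░░░░
■■■■■■■■■■■■

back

░░·····■■░░░
░░···■·■■░░░
░░···■·■■░░░
░░░░■■·■■░░░
░░░░··□··░░░
░░░░·····░░░
░░░░··◆··░░░
░░░░·····░░░
░░░░■■■■■░░░
░░░░░░░░░░░░
■■■■■■■■■■■■
■■■■■■■■■■■■

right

░·····■■░░░░
░···■·■■░░░░
░···■·■■░░░░
░░░■■·■■░░░░
░░░··□··■░░░
░░░·····■░░░
░░░···◆··░░░
░░░·····■░░░
░░░■■■■■■░░░
░░░░░░░░░░░░
■■■■■■■■■■■■
■■■■■■■■■■■■

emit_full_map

░░░░░■■■■■
■■■■■·····
■■■■■·····
··········
□□□■■·····
···■■·★···
·····■■░░░
···■·■■░░░
···■·■■░░░
░░■■·■■░░░
░░··□··■░░
░░·····■░░
░░···◆··░░
░░·····■░░
░░■■■■■■░░


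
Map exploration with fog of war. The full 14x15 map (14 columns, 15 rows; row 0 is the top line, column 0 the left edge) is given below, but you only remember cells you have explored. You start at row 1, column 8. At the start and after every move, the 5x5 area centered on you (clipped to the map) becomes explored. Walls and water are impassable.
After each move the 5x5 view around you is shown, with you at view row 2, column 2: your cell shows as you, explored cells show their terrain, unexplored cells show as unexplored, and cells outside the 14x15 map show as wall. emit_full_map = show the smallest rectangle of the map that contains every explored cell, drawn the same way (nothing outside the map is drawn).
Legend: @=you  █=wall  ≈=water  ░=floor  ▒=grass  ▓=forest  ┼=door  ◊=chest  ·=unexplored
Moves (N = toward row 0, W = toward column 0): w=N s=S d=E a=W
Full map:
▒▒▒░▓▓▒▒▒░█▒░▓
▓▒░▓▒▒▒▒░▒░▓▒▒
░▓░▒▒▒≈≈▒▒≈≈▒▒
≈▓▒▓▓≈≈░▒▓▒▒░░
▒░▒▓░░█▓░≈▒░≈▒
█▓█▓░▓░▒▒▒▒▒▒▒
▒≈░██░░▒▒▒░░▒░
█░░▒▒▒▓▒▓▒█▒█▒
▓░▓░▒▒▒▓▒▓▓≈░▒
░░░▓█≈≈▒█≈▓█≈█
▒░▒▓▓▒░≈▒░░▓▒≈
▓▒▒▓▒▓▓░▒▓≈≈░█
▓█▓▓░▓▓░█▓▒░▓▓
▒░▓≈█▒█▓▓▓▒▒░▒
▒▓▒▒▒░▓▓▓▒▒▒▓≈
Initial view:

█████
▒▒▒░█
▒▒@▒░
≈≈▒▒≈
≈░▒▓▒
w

█████
█████
▒▒@░█
▒▒░▒░
≈≈▒▒≈

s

█████
▒▒▒░█
▒▒@▒░
≈≈▒▒≈
≈░▒▓▒

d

█████
▒▒░█▒
▒░@░▓
≈▒▒≈≈
░▒▓▒▒

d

█████
▒░█▒░
░▒@▓▒
▒▒≈≈▒
▒▓▒▒░

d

█████
░█▒░▓
▒░@▒▒
▒≈≈▒▒
▓▒▒░░

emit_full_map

▒▒▒░█▒░▓
▒▒░▒░@▒▒
≈≈▒▒≈≈▒▒
≈░▒▓▒▒░░

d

█████
█▒░▓█
░▓@▒█
≈≈▒▒█
▒▒░░█

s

█▒░▓█
░▓▒▒█
≈≈@▒█
▒▒░░█
▒░≈▒█

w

█████
█▒░▓█
░▓@▒█
≈≈▒▒█
▒▒░░█

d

█████
▒░▓██
▓▒@██
≈▒▒██
▒░░██

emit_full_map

▒▒▒░█▒░▓
▒▒░▒░▓▒@
≈≈▒▒≈≈▒▒
≈░▒▓▒▒░░
····▒░≈▒

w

█████
█████
▒░@██
▓▒▒██
≈▒▒██

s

█████
▒░▓██
▓▒@██
≈▒▒██
▒░░██

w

█████
█████
▒░@██
▓▒▒██
≈▒▒██

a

█████
█████
█▒@▓█
░▓▒▒█
≈≈▒▒█
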